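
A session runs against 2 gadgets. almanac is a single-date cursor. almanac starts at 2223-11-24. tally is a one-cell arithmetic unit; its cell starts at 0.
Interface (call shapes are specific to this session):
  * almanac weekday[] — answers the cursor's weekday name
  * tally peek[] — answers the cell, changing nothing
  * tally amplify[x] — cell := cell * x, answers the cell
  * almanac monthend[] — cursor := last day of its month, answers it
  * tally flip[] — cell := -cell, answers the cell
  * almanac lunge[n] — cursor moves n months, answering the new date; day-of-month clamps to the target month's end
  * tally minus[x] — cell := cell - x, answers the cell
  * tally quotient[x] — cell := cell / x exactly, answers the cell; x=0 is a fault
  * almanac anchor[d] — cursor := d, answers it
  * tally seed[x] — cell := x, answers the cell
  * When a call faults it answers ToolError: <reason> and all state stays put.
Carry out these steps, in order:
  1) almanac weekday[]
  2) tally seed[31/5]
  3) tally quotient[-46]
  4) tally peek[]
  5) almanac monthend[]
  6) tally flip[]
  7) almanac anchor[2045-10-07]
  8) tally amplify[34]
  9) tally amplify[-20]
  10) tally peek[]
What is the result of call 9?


# 1. almanac weekday() => Monday
# 2. tally seed(x→31/5) => 31/5
# 3. tally quotient(x→-46) => -31/230
# 4. tally peek() => -31/230
# 5. almanac monthend() => 2223-11-30
# 6. tally flip() => 31/230
# 7. almanac anchor(d→2045-10-07) => 2045-10-07
# 8. tally amplify(x→34) => 527/115
# 9. tally amplify(x→-20) => -2108/23
# 10. tally peek() => -2108/23

Answer: -2108/23


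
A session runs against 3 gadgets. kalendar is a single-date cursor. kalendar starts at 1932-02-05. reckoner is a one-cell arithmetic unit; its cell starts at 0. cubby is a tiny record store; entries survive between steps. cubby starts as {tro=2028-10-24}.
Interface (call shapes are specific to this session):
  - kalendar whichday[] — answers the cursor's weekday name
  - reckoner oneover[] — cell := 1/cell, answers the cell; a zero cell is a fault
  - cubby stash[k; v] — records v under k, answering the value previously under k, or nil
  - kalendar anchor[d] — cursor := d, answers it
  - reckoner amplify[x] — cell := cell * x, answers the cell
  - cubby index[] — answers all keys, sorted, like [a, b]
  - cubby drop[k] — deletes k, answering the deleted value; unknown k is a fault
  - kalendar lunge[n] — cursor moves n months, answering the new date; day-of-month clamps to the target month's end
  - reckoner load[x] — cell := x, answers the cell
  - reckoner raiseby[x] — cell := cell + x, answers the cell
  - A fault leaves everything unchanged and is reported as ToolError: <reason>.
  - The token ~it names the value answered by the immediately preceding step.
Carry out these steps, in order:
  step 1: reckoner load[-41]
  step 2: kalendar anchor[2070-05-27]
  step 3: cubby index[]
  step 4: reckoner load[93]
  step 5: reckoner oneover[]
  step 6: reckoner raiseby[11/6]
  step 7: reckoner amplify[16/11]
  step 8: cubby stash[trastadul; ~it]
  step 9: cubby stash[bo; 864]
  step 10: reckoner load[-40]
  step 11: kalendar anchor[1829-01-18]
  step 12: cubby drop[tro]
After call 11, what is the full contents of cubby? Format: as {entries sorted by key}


I run reckoner load using x: -41, — result: -41.
I run kalendar anchor using d: 2070-05-27, and get 2070-05-27.
I invoke cubby index, which returns [tro].
I call reckoner load using x: 93, which returns 93.
Using reckoner oneover(), yielding 1/93.
I call reckoner raiseby using x: 11/6, and get 343/186.
I use reckoner amplify using x: 16/11, — result: 2744/1023.
I invoke cubby stash using k: trastadul, v: ~it, and observe nil.
Now I run cubby stash using k: bo, v: 864, and get nil.
I run reckoner load using x: -40, and observe -40.
Now I run kalendar anchor using d: 1829-01-18, → 1829-01-18.
I run cubby drop using k: tro, and see 2028-10-24.

Answer: {bo=864, trastadul=2744/1023, tro=2028-10-24}


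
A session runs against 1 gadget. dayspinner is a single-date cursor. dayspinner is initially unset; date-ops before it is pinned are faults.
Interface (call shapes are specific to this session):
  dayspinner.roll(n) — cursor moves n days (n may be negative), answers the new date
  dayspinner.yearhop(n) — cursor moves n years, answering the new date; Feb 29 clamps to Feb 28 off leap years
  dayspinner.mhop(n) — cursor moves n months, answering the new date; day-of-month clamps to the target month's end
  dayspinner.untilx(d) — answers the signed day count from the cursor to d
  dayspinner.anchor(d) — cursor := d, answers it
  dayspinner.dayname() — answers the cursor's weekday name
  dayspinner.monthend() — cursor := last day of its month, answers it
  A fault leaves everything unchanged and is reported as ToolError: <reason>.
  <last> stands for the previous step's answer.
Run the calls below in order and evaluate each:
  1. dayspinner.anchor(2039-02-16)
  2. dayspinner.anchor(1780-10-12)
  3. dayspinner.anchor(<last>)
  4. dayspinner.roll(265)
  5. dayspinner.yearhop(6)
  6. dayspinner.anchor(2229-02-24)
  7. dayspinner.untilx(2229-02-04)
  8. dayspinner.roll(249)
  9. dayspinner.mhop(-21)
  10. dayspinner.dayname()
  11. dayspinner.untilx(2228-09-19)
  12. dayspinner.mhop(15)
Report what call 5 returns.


Answer: 1787-07-04

Derivation:
# 1. dayspinner.anchor(d=2039-02-16) == 2039-02-16
# 2. dayspinner.anchor(d=1780-10-12) == 1780-10-12
# 3. dayspinner.anchor(d=<last>) == 1780-10-12
# 4. dayspinner.roll(n=265) == 1781-07-04
# 5. dayspinner.yearhop(n=6) == 1787-07-04
# 6. dayspinner.anchor(d=2229-02-24) == 2229-02-24
# 7. dayspinner.untilx(d=2229-02-04) == -20
# 8. dayspinner.roll(n=249) == 2229-10-31
# 9. dayspinner.mhop(n=-21) == 2228-01-31
# 10. dayspinner.dayname() == Thursday
# 11. dayspinner.untilx(d=2228-09-19) == 232
# 12. dayspinner.mhop(n=15) == 2229-04-30


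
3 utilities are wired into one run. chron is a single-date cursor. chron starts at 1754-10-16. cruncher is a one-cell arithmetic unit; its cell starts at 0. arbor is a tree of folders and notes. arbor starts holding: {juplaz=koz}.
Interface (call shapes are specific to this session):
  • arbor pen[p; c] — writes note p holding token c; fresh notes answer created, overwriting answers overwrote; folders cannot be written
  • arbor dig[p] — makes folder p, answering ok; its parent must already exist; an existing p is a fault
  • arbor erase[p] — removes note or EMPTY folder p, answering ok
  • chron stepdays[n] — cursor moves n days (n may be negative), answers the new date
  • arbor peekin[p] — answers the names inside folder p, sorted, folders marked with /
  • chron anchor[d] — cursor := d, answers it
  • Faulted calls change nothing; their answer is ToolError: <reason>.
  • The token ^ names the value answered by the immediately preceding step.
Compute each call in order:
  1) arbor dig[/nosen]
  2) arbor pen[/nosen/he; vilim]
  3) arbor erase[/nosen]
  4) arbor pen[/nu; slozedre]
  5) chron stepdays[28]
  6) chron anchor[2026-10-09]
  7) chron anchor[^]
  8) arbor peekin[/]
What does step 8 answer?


% arbor dig p='/nosen'
:: ok
% arbor pen p='/nosen/he' c='vilim'
:: created
% arbor erase p='/nosen'
:: ToolError: not empty
% arbor pen p='/nu' c='slozedre'
:: created
% chron stepdays n='28'
:: 1754-11-13
% chron anchor d='2026-10-09'
:: 2026-10-09
% chron anchor d='^'
:: 2026-10-09
% arbor peekin p='/'
:: [juplaz, nosen/, nu]

Answer: [juplaz, nosen/, nu]


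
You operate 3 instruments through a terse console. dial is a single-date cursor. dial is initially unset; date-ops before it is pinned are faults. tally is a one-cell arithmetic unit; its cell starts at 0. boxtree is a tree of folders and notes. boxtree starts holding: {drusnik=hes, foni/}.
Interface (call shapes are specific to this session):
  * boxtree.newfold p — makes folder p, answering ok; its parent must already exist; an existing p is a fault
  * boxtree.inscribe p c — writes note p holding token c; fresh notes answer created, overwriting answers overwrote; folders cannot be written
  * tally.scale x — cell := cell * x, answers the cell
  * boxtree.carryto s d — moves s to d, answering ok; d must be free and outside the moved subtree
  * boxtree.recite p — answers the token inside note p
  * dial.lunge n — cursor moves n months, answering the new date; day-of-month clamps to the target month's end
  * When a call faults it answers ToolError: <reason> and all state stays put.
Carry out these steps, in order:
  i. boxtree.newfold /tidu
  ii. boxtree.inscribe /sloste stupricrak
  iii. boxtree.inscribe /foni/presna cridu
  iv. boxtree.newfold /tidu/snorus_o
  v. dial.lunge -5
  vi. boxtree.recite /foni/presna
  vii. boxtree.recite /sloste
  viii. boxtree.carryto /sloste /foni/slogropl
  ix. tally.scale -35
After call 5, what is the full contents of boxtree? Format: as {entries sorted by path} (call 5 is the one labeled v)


Using boxtree.newfold on p='/tidu', and observe ok.
Calling boxtree.inscribe on p='/sloste', c='stupricrak', — result: created.
Calling boxtree.inscribe on p='/foni/presna', c='cridu', → created.
I use boxtree.newfold on p='/tidu/snorus_o', and get ok.
Using dial.lunge on n='-5', and observe ToolError: no date set.
Using boxtree.recite on p='/foni/presna', giving cridu.
Now I run boxtree.recite on p='/sloste', and see stupricrak.
Then boxtree.carryto on s='/sloste', d='/foni/slogropl', and get ok.
I invoke tally.scale on x='-35', and see 0.

Answer: {drusnik=hes, foni/, foni/presna=cridu, sloste=stupricrak, tidu/, tidu/snorus_o/}


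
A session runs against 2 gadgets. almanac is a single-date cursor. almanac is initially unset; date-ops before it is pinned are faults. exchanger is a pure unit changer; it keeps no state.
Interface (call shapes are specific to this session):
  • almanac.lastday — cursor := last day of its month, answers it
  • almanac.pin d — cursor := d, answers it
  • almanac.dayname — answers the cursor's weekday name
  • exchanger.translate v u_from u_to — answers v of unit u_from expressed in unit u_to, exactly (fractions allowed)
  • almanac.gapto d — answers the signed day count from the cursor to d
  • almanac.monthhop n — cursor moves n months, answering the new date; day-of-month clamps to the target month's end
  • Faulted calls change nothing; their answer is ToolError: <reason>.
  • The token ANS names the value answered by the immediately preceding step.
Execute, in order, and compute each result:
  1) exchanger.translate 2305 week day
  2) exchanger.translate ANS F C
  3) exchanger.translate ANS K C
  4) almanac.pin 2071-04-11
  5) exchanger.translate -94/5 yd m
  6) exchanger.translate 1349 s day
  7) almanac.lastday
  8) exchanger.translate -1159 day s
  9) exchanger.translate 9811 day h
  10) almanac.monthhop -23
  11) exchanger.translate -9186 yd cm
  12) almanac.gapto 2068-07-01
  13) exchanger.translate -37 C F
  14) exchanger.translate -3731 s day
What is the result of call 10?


Answer: 2069-05-30

Derivation:
I try exchanger.translate(v: 2305, u_from: week, u_to: day), and get 16135.
Now I run exchanger.translate(v: ANS, u_from: F, u_to: C), and see 80515/9.
I invoke exchanger.translate(v: ANS, u_from: K, u_to: C), and observe 1561133/180.
Calling almanac.pin(d: 2071-04-11), giving 2071-04-11.
I try exchanger.translate(v: -94/5, u_from: yd, u_to: m), — result: -53721/3125.
I call exchanger.translate(v: 1349, u_from: s, u_to: day), and observe 1349/86400.
Next I call almanac.lastday: 2071-04-30.
Now I run exchanger.translate(v: -1159, u_from: day, u_to: s), and see -100137600.
Then exchanger.translate(v: 9811, u_from: day, u_to: h), which returns 235464.
I try almanac.monthhop(n: -23), which returns 2069-05-30.
I try exchanger.translate(v: -9186, u_from: yd, u_to: cm), giving -20999196/25.
Using almanac.gapto(d: 2068-07-01), which returns -333.
I use exchanger.translate(v: -37, u_from: C, u_to: F), and observe -173/5.
I use exchanger.translate(v: -3731, u_from: s, u_to: day), which returns -3731/86400.


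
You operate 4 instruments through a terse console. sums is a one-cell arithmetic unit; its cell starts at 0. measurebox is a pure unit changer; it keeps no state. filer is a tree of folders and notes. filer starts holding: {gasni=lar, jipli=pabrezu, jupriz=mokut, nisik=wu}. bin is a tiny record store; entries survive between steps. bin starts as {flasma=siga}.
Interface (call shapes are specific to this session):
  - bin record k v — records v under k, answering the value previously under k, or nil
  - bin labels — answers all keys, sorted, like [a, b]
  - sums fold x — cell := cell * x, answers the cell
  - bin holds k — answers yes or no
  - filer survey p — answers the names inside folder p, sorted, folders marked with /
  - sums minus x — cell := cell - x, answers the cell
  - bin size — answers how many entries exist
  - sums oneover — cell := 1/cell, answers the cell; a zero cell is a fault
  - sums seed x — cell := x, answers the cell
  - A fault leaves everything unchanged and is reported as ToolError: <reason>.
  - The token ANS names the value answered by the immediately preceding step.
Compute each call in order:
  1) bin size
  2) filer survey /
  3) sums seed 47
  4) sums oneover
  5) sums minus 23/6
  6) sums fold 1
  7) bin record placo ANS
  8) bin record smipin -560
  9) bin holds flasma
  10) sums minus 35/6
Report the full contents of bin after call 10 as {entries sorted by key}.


Answer: {flasma=siga, placo=-1075/282, smipin=-560}

Derivation:
Act: bin size[]
Obs: 1
Act: filer survey[p→/]
Obs: [gasni, jipli, jupriz, nisik]
Act: sums seed[x→47]
Obs: 47
Act: sums oneover[]
Obs: 1/47
Act: sums minus[x→23/6]
Obs: -1075/282
Act: sums fold[x→1]
Obs: -1075/282
Act: bin record[k→placo; v→ANS]
Obs: nil
Act: bin record[k→smipin; v→-560]
Obs: nil
Act: bin holds[k→flasma]
Obs: yes
Act: sums minus[x→35/6]
Obs: -1360/141


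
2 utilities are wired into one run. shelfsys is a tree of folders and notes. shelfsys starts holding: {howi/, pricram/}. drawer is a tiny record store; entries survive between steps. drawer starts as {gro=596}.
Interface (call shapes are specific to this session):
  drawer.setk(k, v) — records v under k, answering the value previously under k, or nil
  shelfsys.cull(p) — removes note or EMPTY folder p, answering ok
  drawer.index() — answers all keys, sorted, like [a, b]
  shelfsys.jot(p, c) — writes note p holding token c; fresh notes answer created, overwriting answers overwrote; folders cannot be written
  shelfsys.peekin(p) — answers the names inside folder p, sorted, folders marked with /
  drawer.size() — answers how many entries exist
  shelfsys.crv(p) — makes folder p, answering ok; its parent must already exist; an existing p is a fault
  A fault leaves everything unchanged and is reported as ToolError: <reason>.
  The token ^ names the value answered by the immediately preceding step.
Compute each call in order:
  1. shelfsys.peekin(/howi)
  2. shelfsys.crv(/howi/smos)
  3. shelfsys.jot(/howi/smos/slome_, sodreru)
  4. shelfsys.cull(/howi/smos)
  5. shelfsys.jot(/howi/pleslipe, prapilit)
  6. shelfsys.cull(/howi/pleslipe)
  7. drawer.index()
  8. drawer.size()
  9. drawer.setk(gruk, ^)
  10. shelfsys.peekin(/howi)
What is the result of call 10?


Answer: [smos/]

Derivation:
>> shelfsys.peekin(/howi)
<< []
>> shelfsys.crv(/howi/smos)
<< ok
>> shelfsys.jot(/howi/smos/slome_, sodreru)
<< created
>> shelfsys.cull(/howi/smos)
<< ToolError: not empty
>> shelfsys.jot(/howi/pleslipe, prapilit)
<< created
>> shelfsys.cull(/howi/pleslipe)
<< ok
>> drawer.index()
<< [gro]
>> drawer.size()
<< 1
>> drawer.setk(gruk, ^)
<< nil
>> shelfsys.peekin(/howi)
<< [smos/]


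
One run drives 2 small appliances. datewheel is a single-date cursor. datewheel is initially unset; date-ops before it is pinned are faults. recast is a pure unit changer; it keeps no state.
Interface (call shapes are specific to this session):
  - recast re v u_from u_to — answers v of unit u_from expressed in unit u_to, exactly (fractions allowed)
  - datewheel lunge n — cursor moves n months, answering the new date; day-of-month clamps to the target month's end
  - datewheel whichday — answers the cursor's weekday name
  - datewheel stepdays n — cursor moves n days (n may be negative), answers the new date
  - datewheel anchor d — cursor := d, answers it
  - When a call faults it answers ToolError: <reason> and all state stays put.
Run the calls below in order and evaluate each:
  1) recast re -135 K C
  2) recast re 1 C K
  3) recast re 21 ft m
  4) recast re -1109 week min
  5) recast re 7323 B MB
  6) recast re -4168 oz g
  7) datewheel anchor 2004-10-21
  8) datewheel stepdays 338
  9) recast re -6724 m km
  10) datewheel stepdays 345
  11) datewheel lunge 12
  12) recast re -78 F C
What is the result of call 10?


Answer: 2006-09-04

Derivation:
;; recast re(v: -135, u_from: K, u_to: C) -> -8163/20
;; recast re(v: 1, u_from: C, u_to: K) -> 5483/20
;; recast re(v: 21, u_from: ft, u_to: m) -> 8001/1250
;; recast re(v: -1109, u_from: week, u_to: min) -> -11178720
;; recast re(v: 7323, u_from: B, u_to: MB) -> 7323/1000000
;; recast re(v: -4168, u_from: oz, u_to: g) -> -23632162477/200000
;; datewheel anchor(d: 2004-10-21) -> 2004-10-21
;; datewheel stepdays(n: 338) -> 2005-09-24
;; recast re(v: -6724, u_from: m, u_to: km) -> -1681/250
;; datewheel stepdays(n: 345) -> 2006-09-04
;; datewheel lunge(n: 12) -> 2007-09-04
;; recast re(v: -78, u_from: F, u_to: C) -> -550/9


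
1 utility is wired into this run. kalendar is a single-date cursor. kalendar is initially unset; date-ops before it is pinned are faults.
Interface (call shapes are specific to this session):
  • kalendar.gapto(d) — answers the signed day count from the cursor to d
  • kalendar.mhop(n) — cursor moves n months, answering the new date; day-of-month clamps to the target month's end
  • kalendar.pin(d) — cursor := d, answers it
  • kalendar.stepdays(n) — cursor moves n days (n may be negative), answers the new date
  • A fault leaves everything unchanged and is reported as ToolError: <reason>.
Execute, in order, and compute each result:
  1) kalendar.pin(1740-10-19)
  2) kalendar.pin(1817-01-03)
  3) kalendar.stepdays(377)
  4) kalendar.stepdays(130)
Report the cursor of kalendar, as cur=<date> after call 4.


Invoking pin with d→1740-10-19, giving 1740-10-19.
Invoking pin with d→1817-01-03, yielding 1817-01-03.
Then stepdays with n→377, and get 1818-01-15.
Next I call stepdays with n→130: 1818-05-25.

Answer: cur=1818-05-25


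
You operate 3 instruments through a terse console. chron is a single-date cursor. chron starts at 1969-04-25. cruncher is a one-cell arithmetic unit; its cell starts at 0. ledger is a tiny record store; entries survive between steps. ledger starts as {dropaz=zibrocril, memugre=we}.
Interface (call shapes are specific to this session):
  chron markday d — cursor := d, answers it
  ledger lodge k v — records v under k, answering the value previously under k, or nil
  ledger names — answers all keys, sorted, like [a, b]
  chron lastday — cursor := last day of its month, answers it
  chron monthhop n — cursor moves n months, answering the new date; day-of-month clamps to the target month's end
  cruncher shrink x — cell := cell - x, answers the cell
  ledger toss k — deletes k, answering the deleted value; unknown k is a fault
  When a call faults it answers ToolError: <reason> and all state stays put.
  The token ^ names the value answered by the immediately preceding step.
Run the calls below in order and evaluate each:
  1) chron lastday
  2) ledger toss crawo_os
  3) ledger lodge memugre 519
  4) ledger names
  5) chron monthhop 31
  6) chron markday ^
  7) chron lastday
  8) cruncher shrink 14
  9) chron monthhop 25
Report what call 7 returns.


Answer: 1971-11-30

Derivation:
Do: chron lastday[]
See: 1969-04-30
Do: ledger toss[k→crawo_os]
See: ToolError: no such key crawo_os
Do: ledger lodge[k→memugre; v→519]
See: we
Do: ledger names[]
See: [dropaz, memugre]
Do: chron monthhop[n→31]
See: 1971-11-30
Do: chron markday[d→^]
See: 1971-11-30
Do: chron lastday[]
See: 1971-11-30
Do: cruncher shrink[x→14]
See: -14
Do: chron monthhop[n→25]
See: 1973-12-30


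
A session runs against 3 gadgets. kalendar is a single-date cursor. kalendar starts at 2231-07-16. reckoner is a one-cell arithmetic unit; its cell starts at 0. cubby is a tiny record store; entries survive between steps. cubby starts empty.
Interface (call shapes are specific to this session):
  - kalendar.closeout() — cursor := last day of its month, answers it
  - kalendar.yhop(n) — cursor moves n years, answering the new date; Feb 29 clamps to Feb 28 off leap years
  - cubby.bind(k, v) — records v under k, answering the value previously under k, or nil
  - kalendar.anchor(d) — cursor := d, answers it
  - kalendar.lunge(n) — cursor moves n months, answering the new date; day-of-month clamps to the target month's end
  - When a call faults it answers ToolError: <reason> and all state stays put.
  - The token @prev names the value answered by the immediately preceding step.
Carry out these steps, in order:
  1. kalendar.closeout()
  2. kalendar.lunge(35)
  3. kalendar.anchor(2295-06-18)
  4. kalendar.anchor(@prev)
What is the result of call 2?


==> kalendar.closeout()
<== 2231-07-31
==> kalendar.lunge(n→35)
<== 2234-06-30
==> kalendar.anchor(d→2295-06-18)
<== 2295-06-18
==> kalendar.anchor(d→@prev)
<== 2295-06-18

Answer: 2234-06-30


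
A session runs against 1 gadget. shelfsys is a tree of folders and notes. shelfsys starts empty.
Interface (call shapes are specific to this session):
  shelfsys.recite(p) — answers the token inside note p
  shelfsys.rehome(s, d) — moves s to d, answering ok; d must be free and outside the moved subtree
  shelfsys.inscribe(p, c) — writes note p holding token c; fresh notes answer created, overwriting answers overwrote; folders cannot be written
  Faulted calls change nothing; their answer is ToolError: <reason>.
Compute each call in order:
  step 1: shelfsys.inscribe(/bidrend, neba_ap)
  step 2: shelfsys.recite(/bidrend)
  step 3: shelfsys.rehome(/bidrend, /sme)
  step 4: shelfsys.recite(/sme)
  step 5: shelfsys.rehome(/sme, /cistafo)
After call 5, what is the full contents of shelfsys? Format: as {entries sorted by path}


I invoke shelfsys.inscribe on p=/bidrend, c=neba_ap, and observe created.
Invoking shelfsys.recite on p=/bidrend: neba_ap.
Invoking shelfsys.rehome on s=/bidrend, d=/sme, yielding ok.
Using shelfsys.recite on p=/sme, — result: neba_ap.
I call shelfsys.rehome on s=/sme, d=/cistafo, and see ok.

Answer: {cistafo=neba_ap}


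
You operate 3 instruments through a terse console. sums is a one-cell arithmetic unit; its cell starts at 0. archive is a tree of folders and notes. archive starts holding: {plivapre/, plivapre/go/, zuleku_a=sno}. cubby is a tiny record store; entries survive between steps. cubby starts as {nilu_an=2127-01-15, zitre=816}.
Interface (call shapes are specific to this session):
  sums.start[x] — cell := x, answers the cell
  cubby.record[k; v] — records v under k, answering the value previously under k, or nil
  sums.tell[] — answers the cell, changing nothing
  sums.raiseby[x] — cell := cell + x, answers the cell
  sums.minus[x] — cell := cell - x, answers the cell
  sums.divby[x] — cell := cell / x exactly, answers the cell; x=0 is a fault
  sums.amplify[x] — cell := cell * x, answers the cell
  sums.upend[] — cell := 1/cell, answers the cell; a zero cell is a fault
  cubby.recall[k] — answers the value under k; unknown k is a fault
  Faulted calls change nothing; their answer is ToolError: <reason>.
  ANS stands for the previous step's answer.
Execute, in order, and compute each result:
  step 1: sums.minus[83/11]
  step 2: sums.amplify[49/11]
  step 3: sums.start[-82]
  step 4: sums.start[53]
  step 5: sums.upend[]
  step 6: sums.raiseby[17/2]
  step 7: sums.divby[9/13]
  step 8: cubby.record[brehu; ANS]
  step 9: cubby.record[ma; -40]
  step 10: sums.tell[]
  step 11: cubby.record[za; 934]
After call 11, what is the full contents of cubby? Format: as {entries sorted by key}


Answer: {brehu=3913/318, ma=-40, nilu_an=2127-01-15, za=934, zitre=816}

Derivation:
→ sums.minus(x=83/11)
← -83/11
→ sums.amplify(x=49/11)
← -4067/121
→ sums.start(x=-82)
← -82
→ sums.start(x=53)
← 53
→ sums.upend()
← 1/53
→ sums.raiseby(x=17/2)
← 903/106
→ sums.divby(x=9/13)
← 3913/318
→ cubby.record(k=brehu, v=ANS)
← nil
→ cubby.record(k=ma, v=-40)
← nil
→ sums.tell()
← 3913/318
→ cubby.record(k=za, v=934)
← nil


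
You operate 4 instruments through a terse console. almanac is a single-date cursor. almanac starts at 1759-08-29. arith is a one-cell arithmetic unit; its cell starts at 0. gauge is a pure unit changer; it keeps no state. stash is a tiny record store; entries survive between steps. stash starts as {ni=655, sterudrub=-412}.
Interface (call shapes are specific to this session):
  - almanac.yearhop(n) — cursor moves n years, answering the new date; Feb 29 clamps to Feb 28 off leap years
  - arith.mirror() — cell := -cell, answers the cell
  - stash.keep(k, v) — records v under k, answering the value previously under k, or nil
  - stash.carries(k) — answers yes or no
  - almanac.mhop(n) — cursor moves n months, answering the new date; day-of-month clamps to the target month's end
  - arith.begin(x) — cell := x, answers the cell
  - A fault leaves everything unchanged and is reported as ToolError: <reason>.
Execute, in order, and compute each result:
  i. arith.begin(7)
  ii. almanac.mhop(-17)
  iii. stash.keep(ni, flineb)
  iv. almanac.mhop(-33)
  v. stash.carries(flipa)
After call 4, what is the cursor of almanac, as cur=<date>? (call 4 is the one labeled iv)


Answer: cur=1755-06-29

Derivation:
CALL arith.begin[x: 7]
RET  7
CALL almanac.mhop[n: -17]
RET  1758-03-29
CALL stash.keep[k: ni; v: flineb]
RET  655
CALL almanac.mhop[n: -33]
RET  1755-06-29
CALL stash.carries[k: flipa]
RET  no


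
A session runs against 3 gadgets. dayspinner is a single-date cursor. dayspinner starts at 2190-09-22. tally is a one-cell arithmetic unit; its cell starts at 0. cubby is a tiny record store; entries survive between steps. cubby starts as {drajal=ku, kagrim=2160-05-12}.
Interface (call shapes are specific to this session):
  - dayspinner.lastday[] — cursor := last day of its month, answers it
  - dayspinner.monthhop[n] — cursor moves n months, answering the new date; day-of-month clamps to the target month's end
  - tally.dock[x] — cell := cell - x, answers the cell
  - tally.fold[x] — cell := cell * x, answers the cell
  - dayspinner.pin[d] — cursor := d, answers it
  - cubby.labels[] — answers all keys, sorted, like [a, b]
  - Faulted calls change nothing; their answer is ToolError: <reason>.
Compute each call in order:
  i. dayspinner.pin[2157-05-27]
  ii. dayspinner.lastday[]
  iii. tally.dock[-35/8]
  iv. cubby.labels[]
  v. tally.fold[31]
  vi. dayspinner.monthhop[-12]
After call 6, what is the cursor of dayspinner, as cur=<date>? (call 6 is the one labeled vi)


Answer: cur=2156-05-31

Derivation:
[in] dayspinner.pin d='2157-05-27'
[out] 2157-05-27
[in] dayspinner.lastday
[out] 2157-05-31
[in] tally.dock x='-35/8'
[out] 35/8
[in] cubby.labels
[out] [drajal, kagrim]
[in] tally.fold x='31'
[out] 1085/8
[in] dayspinner.monthhop n='-12'
[out] 2156-05-31


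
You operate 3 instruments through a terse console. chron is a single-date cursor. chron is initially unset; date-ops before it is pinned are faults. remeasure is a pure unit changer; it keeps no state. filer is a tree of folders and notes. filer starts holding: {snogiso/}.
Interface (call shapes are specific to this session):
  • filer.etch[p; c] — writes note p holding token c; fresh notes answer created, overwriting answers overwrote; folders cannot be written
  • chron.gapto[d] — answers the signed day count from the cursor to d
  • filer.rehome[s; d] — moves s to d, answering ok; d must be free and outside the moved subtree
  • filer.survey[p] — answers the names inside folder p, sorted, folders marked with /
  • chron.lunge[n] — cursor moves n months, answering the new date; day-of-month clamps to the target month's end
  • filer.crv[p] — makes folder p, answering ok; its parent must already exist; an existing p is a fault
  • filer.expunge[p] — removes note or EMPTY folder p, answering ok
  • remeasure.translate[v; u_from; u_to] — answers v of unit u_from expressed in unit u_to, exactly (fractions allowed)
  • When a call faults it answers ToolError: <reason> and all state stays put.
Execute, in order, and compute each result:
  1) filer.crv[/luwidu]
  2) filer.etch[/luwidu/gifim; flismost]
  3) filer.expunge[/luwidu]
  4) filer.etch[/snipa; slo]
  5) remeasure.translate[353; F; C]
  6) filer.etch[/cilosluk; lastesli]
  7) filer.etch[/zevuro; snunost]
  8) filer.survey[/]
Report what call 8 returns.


-- crv(/luwidu) ~> ok
-- etch(/luwidu/gifim, flismost) ~> created
-- expunge(/luwidu) ~> ToolError: not empty
-- etch(/snipa, slo) ~> created
-- translate(353, F, C) ~> 535/3
-- etch(/cilosluk, lastesli) ~> created
-- etch(/zevuro, snunost) ~> created
-- survey(/) ~> [cilosluk, luwidu/, snipa, snogiso/, zevuro]

Answer: [cilosluk, luwidu/, snipa, snogiso/, zevuro]


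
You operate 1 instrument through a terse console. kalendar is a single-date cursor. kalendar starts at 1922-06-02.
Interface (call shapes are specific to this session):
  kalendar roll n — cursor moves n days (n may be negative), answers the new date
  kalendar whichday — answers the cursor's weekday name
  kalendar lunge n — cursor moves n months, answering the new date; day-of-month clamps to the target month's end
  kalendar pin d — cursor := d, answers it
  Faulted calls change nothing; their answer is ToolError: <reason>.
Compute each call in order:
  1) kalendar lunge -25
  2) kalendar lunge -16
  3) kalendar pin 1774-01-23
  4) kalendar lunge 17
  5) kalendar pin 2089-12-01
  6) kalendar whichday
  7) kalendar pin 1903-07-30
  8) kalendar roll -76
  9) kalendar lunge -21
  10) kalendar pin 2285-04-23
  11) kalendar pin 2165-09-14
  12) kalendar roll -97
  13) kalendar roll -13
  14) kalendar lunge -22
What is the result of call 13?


Answer: 2165-05-27

Derivation:
;; kalendar lunge(n='-25') : 1920-05-02
;; kalendar lunge(n='-16') : 1919-01-02
;; kalendar pin(d='1774-01-23') : 1774-01-23
;; kalendar lunge(n='17') : 1775-06-23
;; kalendar pin(d='2089-12-01') : 2089-12-01
;; kalendar whichday() : Thursday
;; kalendar pin(d='1903-07-30') : 1903-07-30
;; kalendar roll(n='-76') : 1903-05-15
;; kalendar lunge(n='-21') : 1901-08-15
;; kalendar pin(d='2285-04-23') : 2285-04-23
;; kalendar pin(d='2165-09-14') : 2165-09-14
;; kalendar roll(n='-97') : 2165-06-09
;; kalendar roll(n='-13') : 2165-05-27
;; kalendar lunge(n='-22') : 2163-07-27


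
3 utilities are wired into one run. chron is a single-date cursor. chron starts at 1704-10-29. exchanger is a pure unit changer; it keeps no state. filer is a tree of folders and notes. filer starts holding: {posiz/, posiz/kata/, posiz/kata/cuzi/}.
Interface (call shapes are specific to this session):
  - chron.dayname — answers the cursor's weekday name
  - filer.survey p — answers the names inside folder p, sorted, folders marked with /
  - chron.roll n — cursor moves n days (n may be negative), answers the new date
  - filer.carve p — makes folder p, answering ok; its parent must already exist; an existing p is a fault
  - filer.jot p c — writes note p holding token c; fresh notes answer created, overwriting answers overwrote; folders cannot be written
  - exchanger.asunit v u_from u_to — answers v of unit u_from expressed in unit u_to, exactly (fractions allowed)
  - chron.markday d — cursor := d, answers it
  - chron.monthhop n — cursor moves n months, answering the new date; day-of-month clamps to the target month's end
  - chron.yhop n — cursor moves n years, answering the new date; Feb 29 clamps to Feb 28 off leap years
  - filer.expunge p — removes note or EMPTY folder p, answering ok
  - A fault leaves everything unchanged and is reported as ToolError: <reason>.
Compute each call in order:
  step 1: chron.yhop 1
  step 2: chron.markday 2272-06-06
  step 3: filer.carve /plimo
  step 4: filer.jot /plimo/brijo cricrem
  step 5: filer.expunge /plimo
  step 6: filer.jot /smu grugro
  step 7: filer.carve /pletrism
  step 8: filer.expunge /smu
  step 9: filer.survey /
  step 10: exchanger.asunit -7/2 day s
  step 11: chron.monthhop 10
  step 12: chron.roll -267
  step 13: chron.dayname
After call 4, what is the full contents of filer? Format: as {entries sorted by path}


Answer: {plimo/, plimo/brijo=cricrem, posiz/, posiz/kata/, posiz/kata/cuzi/}

Derivation:
Step: yhop[n: 1]
Result: 1705-10-29
Step: markday[d: 2272-06-06]
Result: 2272-06-06
Step: carve[p: /plimo]
Result: ok
Step: jot[p: /plimo/brijo; c: cricrem]
Result: created
Step: expunge[p: /plimo]
Result: ToolError: not empty
Step: jot[p: /smu; c: grugro]
Result: created
Step: carve[p: /pletrism]
Result: ok
Step: expunge[p: /smu]
Result: ok
Step: survey[p: /]
Result: [pletrism/, plimo/, posiz/]
Step: asunit[v: -7/2; u_from: day; u_to: s]
Result: -302400
Step: monthhop[n: 10]
Result: 2273-04-06
Step: roll[n: -267]
Result: 2272-07-13
Step: dayname[]
Result: Saturday


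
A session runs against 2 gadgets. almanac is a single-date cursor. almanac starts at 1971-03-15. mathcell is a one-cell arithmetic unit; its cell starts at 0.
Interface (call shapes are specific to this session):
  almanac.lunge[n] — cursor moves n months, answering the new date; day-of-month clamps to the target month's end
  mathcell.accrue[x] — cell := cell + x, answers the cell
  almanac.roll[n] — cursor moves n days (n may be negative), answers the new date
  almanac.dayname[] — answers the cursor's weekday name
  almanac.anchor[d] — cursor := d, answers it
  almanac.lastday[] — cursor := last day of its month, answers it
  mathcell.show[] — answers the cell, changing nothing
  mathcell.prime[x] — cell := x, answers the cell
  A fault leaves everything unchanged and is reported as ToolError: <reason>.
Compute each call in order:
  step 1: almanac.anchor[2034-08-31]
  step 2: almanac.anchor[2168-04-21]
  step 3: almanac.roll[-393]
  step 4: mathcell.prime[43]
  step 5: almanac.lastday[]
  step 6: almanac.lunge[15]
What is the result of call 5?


CALL almanac.anchor[d: 2034-08-31]
RET  2034-08-31
CALL almanac.anchor[d: 2168-04-21]
RET  2168-04-21
CALL almanac.roll[n: -393]
RET  2167-03-25
CALL mathcell.prime[x: 43]
RET  43
CALL almanac.lastday[]
RET  2167-03-31
CALL almanac.lunge[n: 15]
RET  2168-06-30

Answer: 2167-03-31


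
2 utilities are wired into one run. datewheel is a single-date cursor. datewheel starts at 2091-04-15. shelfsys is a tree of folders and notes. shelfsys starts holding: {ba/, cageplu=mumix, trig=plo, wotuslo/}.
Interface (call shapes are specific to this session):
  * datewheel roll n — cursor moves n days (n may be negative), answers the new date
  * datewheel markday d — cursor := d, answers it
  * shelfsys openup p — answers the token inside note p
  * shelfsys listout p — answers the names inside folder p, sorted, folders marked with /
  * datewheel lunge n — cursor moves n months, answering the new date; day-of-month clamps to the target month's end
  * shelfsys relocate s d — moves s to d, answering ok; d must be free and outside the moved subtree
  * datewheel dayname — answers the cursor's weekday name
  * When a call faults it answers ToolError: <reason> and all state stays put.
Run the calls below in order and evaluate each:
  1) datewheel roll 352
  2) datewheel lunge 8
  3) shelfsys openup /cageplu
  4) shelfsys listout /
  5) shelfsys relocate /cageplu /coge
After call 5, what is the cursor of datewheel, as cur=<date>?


>> datewheel roll(n: 352)
<< 2092-04-01
>> datewheel lunge(n: 8)
<< 2092-12-01
>> shelfsys openup(p: /cageplu)
<< mumix
>> shelfsys listout(p: /)
<< [ba/, cageplu, trig, wotuslo/]
>> shelfsys relocate(s: /cageplu, d: /coge)
<< ok

Answer: cur=2092-12-01


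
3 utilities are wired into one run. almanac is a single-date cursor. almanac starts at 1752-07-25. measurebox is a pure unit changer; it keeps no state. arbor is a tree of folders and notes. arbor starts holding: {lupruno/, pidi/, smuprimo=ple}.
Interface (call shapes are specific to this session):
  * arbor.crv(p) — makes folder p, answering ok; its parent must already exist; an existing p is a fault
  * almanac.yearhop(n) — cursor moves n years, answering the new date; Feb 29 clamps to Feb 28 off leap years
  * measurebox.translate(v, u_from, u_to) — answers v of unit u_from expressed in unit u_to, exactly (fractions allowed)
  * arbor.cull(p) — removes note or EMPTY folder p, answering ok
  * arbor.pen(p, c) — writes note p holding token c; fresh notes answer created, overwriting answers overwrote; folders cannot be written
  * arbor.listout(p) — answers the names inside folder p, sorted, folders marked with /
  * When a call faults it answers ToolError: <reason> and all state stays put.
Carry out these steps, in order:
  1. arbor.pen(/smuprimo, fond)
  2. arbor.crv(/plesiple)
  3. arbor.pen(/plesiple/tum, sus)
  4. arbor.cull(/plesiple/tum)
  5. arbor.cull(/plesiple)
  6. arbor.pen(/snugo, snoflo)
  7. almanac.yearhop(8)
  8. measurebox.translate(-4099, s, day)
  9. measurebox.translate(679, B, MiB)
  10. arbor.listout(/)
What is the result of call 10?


Answer: [lupruno/, pidi/, smuprimo, snugo]

Derivation:
→ pen(p→/smuprimo, c→fond)
← overwrote
→ crv(p→/plesiple)
← ok
→ pen(p→/plesiple/tum, c→sus)
← created
→ cull(p→/plesiple/tum)
← ok
→ cull(p→/plesiple)
← ok
→ pen(p→/snugo, c→snoflo)
← created
→ yearhop(n→8)
← 1760-07-25
→ translate(v→-4099, u_from→s, u_to→day)
← -4099/86400
→ translate(v→679, u_from→B, u_to→MiB)
← 679/1048576
→ listout(p→/)
← [lupruno/, pidi/, smuprimo, snugo]


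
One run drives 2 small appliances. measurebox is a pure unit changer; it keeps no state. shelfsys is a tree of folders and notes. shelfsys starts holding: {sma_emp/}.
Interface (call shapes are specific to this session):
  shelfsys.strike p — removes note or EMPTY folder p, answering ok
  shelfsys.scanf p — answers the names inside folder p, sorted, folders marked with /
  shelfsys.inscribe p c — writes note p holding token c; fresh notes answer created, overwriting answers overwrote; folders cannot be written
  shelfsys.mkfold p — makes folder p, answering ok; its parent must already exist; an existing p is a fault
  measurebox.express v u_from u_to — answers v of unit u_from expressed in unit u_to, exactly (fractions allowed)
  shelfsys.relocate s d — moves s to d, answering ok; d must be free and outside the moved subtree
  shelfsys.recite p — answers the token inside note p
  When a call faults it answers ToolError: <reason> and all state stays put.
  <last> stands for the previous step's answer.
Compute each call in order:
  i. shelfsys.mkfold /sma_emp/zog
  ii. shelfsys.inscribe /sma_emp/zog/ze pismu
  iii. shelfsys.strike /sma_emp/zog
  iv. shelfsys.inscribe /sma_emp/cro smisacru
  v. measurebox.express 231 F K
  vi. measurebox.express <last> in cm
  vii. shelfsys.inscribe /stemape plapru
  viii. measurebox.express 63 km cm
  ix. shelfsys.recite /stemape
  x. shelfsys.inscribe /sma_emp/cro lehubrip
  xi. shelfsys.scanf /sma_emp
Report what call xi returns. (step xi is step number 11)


I invoke shelfsys.mkfold(/sma_emp/zog), yielding ok.
I run shelfsys.inscribe(/sma_emp/zog/ze, pismu), and get created.
I invoke shelfsys.strike(/sma_emp/zog), and get ToolError: not empty.
Invoking shelfsys.inscribe(/sma_emp/cro, smisacru), and observe created.
I try measurebox.express(231, F, K), and get 69067/180.
I call measurebox.express(<last>, in, cm), which returns 8771509/9000.
Using shelfsys.inscribe(/stemape, plapru), yielding created.
Invoking measurebox.express(63, km, cm), and get 6300000.
Now I run shelfsys.recite(/stemape), and get plapru.
I call shelfsys.inscribe(/sma_emp/cro, lehubrip), yielding overwrote.
I try shelfsys.scanf(/sma_emp), yielding [cro, zog/].

Answer: [cro, zog/]
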